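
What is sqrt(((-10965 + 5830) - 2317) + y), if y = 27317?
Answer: sqrt(19865) ≈ 140.94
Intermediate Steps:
sqrt(((-10965 + 5830) - 2317) + y) = sqrt(((-10965 + 5830) - 2317) + 27317) = sqrt((-5135 - 2317) + 27317) = sqrt(-7452 + 27317) = sqrt(19865)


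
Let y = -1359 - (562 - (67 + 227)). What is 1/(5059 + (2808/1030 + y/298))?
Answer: 153470/775985217 ≈ 0.00019777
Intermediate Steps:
y = -1627 (y = -1359 - (562 - 1*294) = -1359 - (562 - 294) = -1359 - 1*268 = -1359 - 268 = -1627)
1/(5059 + (2808/1030 + y/298)) = 1/(5059 + (2808/1030 - 1627/298)) = 1/(5059 + (2808*(1/1030) - 1627*1/298)) = 1/(5059 + (1404/515 - 1627/298)) = 1/(5059 - 419513/153470) = 1/(775985217/153470) = 153470/775985217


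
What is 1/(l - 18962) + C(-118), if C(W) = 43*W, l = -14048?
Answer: -167492741/33010 ≈ -5074.0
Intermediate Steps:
1/(l - 18962) + C(-118) = 1/(-14048 - 18962) + 43*(-118) = 1/(-33010) - 5074 = -1/33010 - 5074 = -167492741/33010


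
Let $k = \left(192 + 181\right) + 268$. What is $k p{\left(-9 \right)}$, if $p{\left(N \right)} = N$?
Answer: $-5769$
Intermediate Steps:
$k = 641$ ($k = 373 + 268 = 641$)
$k p{\left(-9 \right)} = 641 \left(-9\right) = -5769$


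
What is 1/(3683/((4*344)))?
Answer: 1376/3683 ≈ 0.37361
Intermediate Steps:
1/(3683/((4*344))) = 1/(3683/1376) = 1376/3683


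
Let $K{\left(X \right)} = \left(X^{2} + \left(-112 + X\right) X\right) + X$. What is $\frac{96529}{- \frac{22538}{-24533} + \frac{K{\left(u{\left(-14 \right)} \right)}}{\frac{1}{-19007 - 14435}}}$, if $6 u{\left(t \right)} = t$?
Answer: $- \frac{21313313613}{1992830548552} \approx -0.010695$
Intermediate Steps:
$u{\left(t \right)} = \frac{t}{6}$
$K{\left(X \right)} = X + X^{2} + X \left(-112 + X\right)$ ($K{\left(X \right)} = \left(X^{2} + X \left(-112 + X\right)\right) + X = X + X^{2} + X \left(-112 + X\right)$)
$\frac{96529}{- \frac{22538}{-24533} + \frac{K{\left(u{\left(-14 \right)} \right)}}{\frac{1}{-19007 - 14435}}} = \frac{96529}{- \frac{22538}{-24533} + \frac{\frac{1}{6} \left(-14\right) \left(-111 + 2 \cdot \frac{1}{6} \left(-14\right)\right)}{\frac{1}{-19007 - 14435}}} = \frac{96529}{\left(-22538\right) \left(- \frac{1}{24533}\right) + \frac{\left(- \frac{7}{3}\right) \left(-111 + 2 \left(- \frac{7}{3}\right)\right)}{\frac{1}{-33442}}} = \frac{96529}{\frac{22538}{24533} + \frac{\left(- \frac{7}{3}\right) \left(-111 - \frac{14}{3}\right)}{- \frac{1}{33442}}} = \frac{96529}{\frac{22538}{24533} + \left(- \frac{7}{3}\right) \left(- \frac{347}{3}\right) \left(-33442\right)} = \frac{96529}{\frac{22538}{24533} + \frac{2429}{9} \left(-33442\right)} = \frac{96529}{\frac{22538}{24533} - \frac{81230618}{9}} = \frac{96529}{- \frac{1992830548552}{220797}} = 96529 \left(- \frac{220797}{1992830548552}\right) = - \frac{21313313613}{1992830548552}$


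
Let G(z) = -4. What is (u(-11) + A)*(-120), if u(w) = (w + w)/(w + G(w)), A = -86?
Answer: 10144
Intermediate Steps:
u(w) = 2*w/(-4 + w) (u(w) = (w + w)/(w - 4) = (2*w)/(-4 + w) = 2*w/(-4 + w))
(u(-11) + A)*(-120) = (2*(-11)/(-4 - 11) - 86)*(-120) = (2*(-11)/(-15) - 86)*(-120) = (2*(-11)*(-1/15) - 86)*(-120) = (22/15 - 86)*(-120) = -1268/15*(-120) = 10144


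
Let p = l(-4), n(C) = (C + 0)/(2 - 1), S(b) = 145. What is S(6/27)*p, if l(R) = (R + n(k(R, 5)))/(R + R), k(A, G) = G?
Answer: -145/8 ≈ -18.125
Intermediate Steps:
n(C) = C (n(C) = C/1 = C*1 = C)
l(R) = (5 + R)/(2*R) (l(R) = (R + 5)/(R + R) = (5 + R)/((2*R)) = (5 + R)*(1/(2*R)) = (5 + R)/(2*R))
p = -⅛ (p = (½)*(5 - 4)/(-4) = (½)*(-¼)*1 = -⅛ ≈ -0.12500)
S(6/27)*p = 145*(-⅛) = -145/8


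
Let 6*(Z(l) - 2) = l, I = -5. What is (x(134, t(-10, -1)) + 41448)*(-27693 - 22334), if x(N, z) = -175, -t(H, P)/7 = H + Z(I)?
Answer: -2064764371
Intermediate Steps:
Z(l) = 2 + l/6
t(H, P) = -49/6 - 7*H (t(H, P) = -7*(H + (2 + (1/6)*(-5))) = -7*(H + (2 - 5/6)) = -7*(H + 7/6) = -7*(7/6 + H) = -49/6 - 7*H)
(x(134, t(-10, -1)) + 41448)*(-27693 - 22334) = (-175 + 41448)*(-27693 - 22334) = 41273*(-50027) = -2064764371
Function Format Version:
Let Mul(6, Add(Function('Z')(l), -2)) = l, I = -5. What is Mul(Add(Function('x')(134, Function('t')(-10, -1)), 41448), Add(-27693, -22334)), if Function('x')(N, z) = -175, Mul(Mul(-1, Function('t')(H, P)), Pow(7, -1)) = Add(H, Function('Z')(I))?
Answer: -2064764371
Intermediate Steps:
Function('Z')(l) = Add(2, Mul(Rational(1, 6), l))
Function('t')(H, P) = Add(Rational(-49, 6), Mul(-7, H)) (Function('t')(H, P) = Mul(-7, Add(H, Add(2, Mul(Rational(1, 6), -5)))) = Mul(-7, Add(H, Add(2, Rational(-5, 6)))) = Mul(-7, Add(H, Rational(7, 6))) = Mul(-7, Add(Rational(7, 6), H)) = Add(Rational(-49, 6), Mul(-7, H)))
Mul(Add(Function('x')(134, Function('t')(-10, -1)), 41448), Add(-27693, -22334)) = Mul(Add(-175, 41448), Add(-27693, -22334)) = Mul(41273, -50027) = -2064764371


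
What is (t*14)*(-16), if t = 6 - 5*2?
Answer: 896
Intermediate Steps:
t = -4 (t = 6 - 10 = -4)
(t*14)*(-16) = -4*14*(-16) = -56*(-16) = 896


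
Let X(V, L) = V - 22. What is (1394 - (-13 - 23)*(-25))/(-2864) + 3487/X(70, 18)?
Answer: 622691/8592 ≈ 72.473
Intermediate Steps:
X(V, L) = -22 + V
(1394 - (-13 - 23)*(-25))/(-2864) + 3487/X(70, 18) = (1394 - (-13 - 23)*(-25))/(-2864) + 3487/(-22 + 70) = (1394 - (-36)*(-25))*(-1/2864) + 3487/48 = (1394 - 1*900)*(-1/2864) + 3487*(1/48) = (1394 - 900)*(-1/2864) + 3487/48 = 494*(-1/2864) + 3487/48 = -247/1432 + 3487/48 = 622691/8592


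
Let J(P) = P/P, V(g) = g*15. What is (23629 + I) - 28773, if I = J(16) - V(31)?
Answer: -5608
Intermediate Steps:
V(g) = 15*g
J(P) = 1
I = -464 (I = 1 - 15*31 = 1 - 1*465 = 1 - 465 = -464)
(23629 + I) - 28773 = (23629 - 464) - 28773 = 23165 - 28773 = -5608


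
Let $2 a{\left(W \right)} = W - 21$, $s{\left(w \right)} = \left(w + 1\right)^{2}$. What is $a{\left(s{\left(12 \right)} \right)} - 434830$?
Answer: $-434756$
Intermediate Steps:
$s{\left(w \right)} = \left(1 + w\right)^{2}$
$a{\left(W \right)} = - \frac{21}{2} + \frac{W}{2}$ ($a{\left(W \right)} = \frac{W - 21}{2} = \frac{-21 + W}{2} = - \frac{21}{2} + \frac{W}{2}$)
$a{\left(s{\left(12 \right)} \right)} - 434830 = \left(- \frac{21}{2} + \frac{\left(1 + 12\right)^{2}}{2}\right) - 434830 = \left(- \frac{21}{2} + \frac{13^{2}}{2}\right) - 434830 = \left(- \frac{21}{2} + \frac{1}{2} \cdot 169\right) - 434830 = \left(- \frac{21}{2} + \frac{169}{2}\right) - 434830 = 74 - 434830 = -434756$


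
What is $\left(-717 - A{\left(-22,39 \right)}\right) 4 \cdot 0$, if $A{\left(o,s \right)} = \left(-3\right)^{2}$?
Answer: $0$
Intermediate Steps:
$A{\left(o,s \right)} = 9$
$\left(-717 - A{\left(-22,39 \right)}\right) 4 \cdot 0 = \left(-717 - 9\right) 4 \cdot 0 = \left(-717 - 9\right) 0 = \left(-726\right) 0 = 0$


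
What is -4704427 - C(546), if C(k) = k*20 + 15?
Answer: -4715362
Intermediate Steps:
C(k) = 15 + 20*k (C(k) = 20*k + 15 = 15 + 20*k)
-4704427 - C(546) = -4704427 - (15 + 20*546) = -4704427 - (15 + 10920) = -4704427 - 1*10935 = -4704427 - 10935 = -4715362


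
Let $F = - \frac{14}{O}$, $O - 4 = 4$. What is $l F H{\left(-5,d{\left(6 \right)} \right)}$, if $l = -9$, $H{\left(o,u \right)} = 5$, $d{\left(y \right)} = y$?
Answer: $\frac{315}{4} \approx 78.75$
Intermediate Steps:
$O = 8$ ($O = 4 + 4 = 8$)
$F = - \frac{7}{4}$ ($F = - \frac{14}{8} = \left(-14\right) \frac{1}{8} = - \frac{7}{4} \approx -1.75$)
$l F H{\left(-5,d{\left(6 \right)} \right)} = \left(-9\right) \left(- \frac{7}{4}\right) 5 = \frac{63}{4} \cdot 5 = \frac{315}{4}$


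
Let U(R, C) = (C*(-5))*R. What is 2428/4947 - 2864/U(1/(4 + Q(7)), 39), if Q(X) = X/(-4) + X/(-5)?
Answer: 6953576/535925 ≈ 12.975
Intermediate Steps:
Q(X) = -9*X/20 (Q(X) = X*(-¼) + X*(-⅕) = -X/4 - X/5 = -9*X/20)
U(R, C) = -5*C*R (U(R, C) = (-5*C)*R = -5*C*R)
2428/4947 - 2864/U(1/(4 + Q(7)), 39) = 2428/4947 - 2864/((-5*39/(4 - 9/20*7))) = 2428*(1/4947) - 2864/((-5*39/(4 - 63/20))) = 2428/4947 - 2864/((-5*39/17/20)) = 2428/4947 - 2864/((-5*39*20/17)) = 2428/4947 - 2864/(-3900/17) = 2428/4947 - 2864*(-17/3900) = 2428/4947 + 12172/975 = 6953576/535925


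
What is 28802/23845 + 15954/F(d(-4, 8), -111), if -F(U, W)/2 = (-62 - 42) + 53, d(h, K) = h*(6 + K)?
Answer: 63893489/405365 ≈ 157.62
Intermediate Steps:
F(U, W) = 102 (F(U, W) = -2*((-62 - 42) + 53) = -2*(-104 + 53) = -2*(-51) = 102)
28802/23845 + 15954/F(d(-4, 8), -111) = 28802/23845 + 15954/102 = 28802*(1/23845) + 15954*(1/102) = 28802/23845 + 2659/17 = 63893489/405365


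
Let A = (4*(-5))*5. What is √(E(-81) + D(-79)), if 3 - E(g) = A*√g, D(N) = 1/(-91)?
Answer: 2*√(6188 + 1863225*I)/91 ≈ 21.248 + 21.178*I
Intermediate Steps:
D(N) = -1/91
A = -100 (A = -20*5 = -100)
E(g) = 3 + 100*√g (E(g) = 3 - (-100)*√g = 3 + 100*√g)
√(E(-81) + D(-79)) = √((3 + 100*√(-81)) - 1/91) = √((3 + 100*(9*I)) - 1/91) = √((3 + 900*I) - 1/91) = √(272/91 + 900*I)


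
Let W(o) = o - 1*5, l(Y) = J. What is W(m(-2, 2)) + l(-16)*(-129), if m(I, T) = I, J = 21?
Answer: -2716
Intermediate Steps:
l(Y) = 21
W(o) = -5 + o (W(o) = o - 5 = -5 + o)
W(m(-2, 2)) + l(-16)*(-129) = (-5 - 2) + 21*(-129) = -7 - 2709 = -2716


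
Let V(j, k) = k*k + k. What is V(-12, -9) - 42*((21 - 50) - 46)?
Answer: 3222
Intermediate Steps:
V(j, k) = k + k² (V(j, k) = k² + k = k + k²)
V(-12, -9) - 42*((21 - 50) - 46) = -9*(1 - 9) - 42*((21 - 50) - 46) = -9*(-8) - 42*(-29 - 46) = 72 - 42*(-75) = 72 + 3150 = 3222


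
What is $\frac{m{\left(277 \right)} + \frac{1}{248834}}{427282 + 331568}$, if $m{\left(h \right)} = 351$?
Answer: $\frac{17468147}{37765536180} \approx 0.00046254$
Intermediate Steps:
$\frac{m{\left(277 \right)} + \frac{1}{248834}}{427282 + 331568} = \frac{351 + \frac{1}{248834}}{427282 + 331568} = \frac{351 + \frac{1}{248834}}{758850} = \frac{87340735}{248834} \cdot \frac{1}{758850} = \frac{17468147}{37765536180}$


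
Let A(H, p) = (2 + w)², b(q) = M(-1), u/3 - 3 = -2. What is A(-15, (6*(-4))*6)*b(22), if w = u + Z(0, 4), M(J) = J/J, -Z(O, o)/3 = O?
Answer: 25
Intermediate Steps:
u = 3 (u = 9 + 3*(-2) = 9 - 6 = 3)
Z(O, o) = -3*O
M(J) = 1
b(q) = 1
w = 3 (w = 3 - 3*0 = 3 + 0 = 3)
A(H, p) = 25 (A(H, p) = (2 + 3)² = 5² = 25)
A(-15, (6*(-4))*6)*b(22) = 25*1 = 25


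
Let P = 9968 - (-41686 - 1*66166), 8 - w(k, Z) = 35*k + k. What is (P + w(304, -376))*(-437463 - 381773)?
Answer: -87563220624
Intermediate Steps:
w(k, Z) = 8 - 36*k (w(k, Z) = 8 - (35*k + k) = 8 - 36*k)
P = 117820 (P = 9968 - (-41686 - 66166) = 9968 - 1*(-107852) = 9968 + 107852 = 117820)
(P + w(304, -376))*(-437463 - 381773) = (117820 + (8 - 36*304))*(-437463 - 381773) = (117820 + (8 - 10944))*(-819236) = (117820 - 10936)*(-819236) = 106884*(-819236) = -87563220624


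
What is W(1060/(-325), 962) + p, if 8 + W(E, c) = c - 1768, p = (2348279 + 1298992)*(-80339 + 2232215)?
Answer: 7848474929582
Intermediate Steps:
p = 7848474930396 (p = 3647271*2151876 = 7848474930396)
W(E, c) = -1776 + c (W(E, c) = -8 + (c - 1768) = -8 + (-1768 + c) = -1776 + c)
W(1060/(-325), 962) + p = (-1776 + 962) + 7848474930396 = -814 + 7848474930396 = 7848474929582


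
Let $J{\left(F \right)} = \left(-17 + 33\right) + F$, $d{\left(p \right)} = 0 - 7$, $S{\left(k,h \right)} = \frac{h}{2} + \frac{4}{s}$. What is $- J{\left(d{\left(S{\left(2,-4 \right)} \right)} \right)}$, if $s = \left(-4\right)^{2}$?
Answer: $-9$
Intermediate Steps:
$s = 16$
$S{\left(k,h \right)} = \frac{1}{4} + \frac{h}{2}$ ($S{\left(k,h \right)} = \frac{h}{2} + \frac{4}{16} = h \frac{1}{2} + 4 \cdot \frac{1}{16} = \frac{h}{2} + \frac{1}{4} = \frac{1}{4} + \frac{h}{2}$)
$d{\left(p \right)} = -7$ ($d{\left(p \right)} = 0 - 7 = -7$)
$J{\left(F \right)} = 16 + F$
$- J{\left(d{\left(S{\left(2,-4 \right)} \right)} \right)} = - (16 - 7) = \left(-1\right) 9 = -9$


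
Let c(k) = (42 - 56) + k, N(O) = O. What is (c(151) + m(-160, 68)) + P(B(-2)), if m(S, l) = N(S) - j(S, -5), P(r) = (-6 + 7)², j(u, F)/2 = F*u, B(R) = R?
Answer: -1622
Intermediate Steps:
j(u, F) = 2*F*u (j(u, F) = 2*(F*u) = 2*F*u)
P(r) = 1 (P(r) = 1² = 1)
c(k) = -14 + k
m(S, l) = 11*S (m(S, l) = S - 2*(-5)*S = S - (-10)*S = S + 10*S = 11*S)
(c(151) + m(-160, 68)) + P(B(-2)) = ((-14 + 151) + 11*(-160)) + 1 = (137 - 1760) + 1 = -1623 + 1 = -1622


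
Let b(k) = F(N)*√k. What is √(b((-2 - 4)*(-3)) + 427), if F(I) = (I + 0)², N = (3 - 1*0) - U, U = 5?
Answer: √(427 + 12*√2) ≈ 21.071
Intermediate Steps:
N = -2 (N = (3 - 1*0) - 1*5 = (3 + 0) - 5 = 3 - 5 = -2)
F(I) = I²
b(k) = 4*√k (b(k) = (-2)²*√k = 4*√k)
√(b((-2 - 4)*(-3)) + 427) = √(4*√((-2 - 4)*(-3)) + 427) = √(4*√(-6*(-3)) + 427) = √(4*√18 + 427) = √(4*(3*√2) + 427) = √(12*√2 + 427) = √(427 + 12*√2)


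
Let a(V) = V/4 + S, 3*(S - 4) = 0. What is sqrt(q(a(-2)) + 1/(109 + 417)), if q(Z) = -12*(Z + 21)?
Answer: I*sqrt(81342218)/526 ≈ 17.146*I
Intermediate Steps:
S = 4 (S = 4 + (1/3)*0 = 4 + 0 = 4)
a(V) = 4 + V/4 (a(V) = V/4 + 4 = 4 + V/4)
q(Z) = -252 - 12*Z (q(Z) = -12*(21 + Z) = -252 - 12*Z)
sqrt(q(a(-2)) + 1/(109 + 417)) = sqrt((-252 - 12*(4 + (1/4)*(-2))) + 1/(109 + 417)) = sqrt((-252 - 12*(4 - 1/2)) + 1/526) = sqrt((-252 - 12*7/2) + 1/526) = sqrt((-252 - 42) + 1/526) = sqrt(-294 + 1/526) = sqrt(-154643/526) = I*sqrt(81342218)/526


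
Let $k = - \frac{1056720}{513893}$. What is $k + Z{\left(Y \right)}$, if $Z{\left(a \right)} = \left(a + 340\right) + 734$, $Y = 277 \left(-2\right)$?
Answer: $\frac{423160}{817} \approx 517.94$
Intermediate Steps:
$Y = -554$
$k = - \frac{1680}{817}$ ($k = \left(-1056720\right) \frac{1}{513893} = - \frac{1680}{817} \approx -2.0563$)
$Z{\left(a \right)} = 1074 + a$ ($Z{\left(a \right)} = \left(340 + a\right) + 734 = 1074 + a$)
$k + Z{\left(Y \right)} = - \frac{1680}{817} + \left(1074 - 554\right) = - \frac{1680}{817} + 520 = \frac{423160}{817}$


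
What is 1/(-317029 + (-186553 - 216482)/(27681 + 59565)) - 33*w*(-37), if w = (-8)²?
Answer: 720485470293030/9219971723 ≈ 78144.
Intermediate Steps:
w = 64
1/(-317029 + (-186553 - 216482)/(27681 + 59565)) - 33*w*(-37) = 1/(-317029 + (-186553 - 216482)/(27681 + 59565)) - 33*64*(-37) = 1/(-317029 - 403035/87246) - 2112*(-37) = 1/(-317029 - 403035*1/87246) - 1*(-78144) = 1/(-317029 - 134345/29082) + 78144 = 1/(-9219971723/29082) + 78144 = -29082/9219971723 + 78144 = 720485470293030/9219971723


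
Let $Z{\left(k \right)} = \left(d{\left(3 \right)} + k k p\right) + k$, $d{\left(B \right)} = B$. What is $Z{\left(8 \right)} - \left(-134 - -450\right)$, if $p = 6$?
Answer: $79$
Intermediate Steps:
$Z{\left(k \right)} = 3 + k + 6 k^{2}$ ($Z{\left(k \right)} = \left(3 + k k 6\right) + k = \left(3 + k^{2} \cdot 6\right) + k = \left(3 + 6 k^{2}\right) + k = 3 + k + 6 k^{2}$)
$Z{\left(8 \right)} - \left(-134 - -450\right) = \left(3 + 8 + 6 \cdot 8^{2}\right) - \left(-134 - -450\right) = \left(3 + 8 + 6 \cdot 64\right) - \left(-134 + 450\right) = \left(3 + 8 + 384\right) - 316 = 395 - 316 = 79$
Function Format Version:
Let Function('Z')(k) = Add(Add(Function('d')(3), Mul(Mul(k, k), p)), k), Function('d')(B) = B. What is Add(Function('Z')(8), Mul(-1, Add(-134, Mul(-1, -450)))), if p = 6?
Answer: 79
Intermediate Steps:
Function('Z')(k) = Add(3, k, Mul(6, Pow(k, 2))) (Function('Z')(k) = Add(Add(3, Mul(Mul(k, k), 6)), k) = Add(Add(3, Mul(Pow(k, 2), 6)), k) = Add(Add(3, Mul(6, Pow(k, 2))), k) = Add(3, k, Mul(6, Pow(k, 2))))
Add(Function('Z')(8), Mul(-1, Add(-134, Mul(-1, -450)))) = Add(Add(3, 8, Mul(6, Pow(8, 2))), Mul(-1, Add(-134, Mul(-1, -450)))) = Add(Add(3, 8, Mul(6, 64)), Mul(-1, Add(-134, 450))) = Add(Add(3, 8, 384), Mul(-1, 316)) = Add(395, -316) = 79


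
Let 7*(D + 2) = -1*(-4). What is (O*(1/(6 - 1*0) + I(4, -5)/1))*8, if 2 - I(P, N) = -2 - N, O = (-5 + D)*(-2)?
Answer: -600/7 ≈ -85.714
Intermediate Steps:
D = -10/7 (D = -2 + (-1*(-4))/7 = -2 + (⅐)*4 = -2 + 4/7 = -10/7 ≈ -1.4286)
O = 90/7 (O = (-5 - 10/7)*(-2) = -45/7*(-2) = 90/7 ≈ 12.857)
I(P, N) = 4 + N (I(P, N) = 2 - (-2 - N) = 2 + (2 + N) = 4 + N)
(O*(1/(6 - 1*0) + I(4, -5)/1))*8 = (90*(1/(6 - 1*0) + (4 - 5)/1)/7)*8 = (90*(1/(6 + 0) - 1*1)/7)*8 = (90*(1/6 - 1)/7)*8 = (90*(1*(⅙) - 1)/7)*8 = (90*(⅙ - 1)/7)*8 = ((90/7)*(-⅚))*8 = -75/7*8 = -600/7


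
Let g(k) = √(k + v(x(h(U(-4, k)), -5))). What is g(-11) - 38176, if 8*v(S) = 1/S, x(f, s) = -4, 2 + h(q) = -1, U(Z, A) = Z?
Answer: -38176 + I*√706/8 ≈ -38176.0 + 3.3213*I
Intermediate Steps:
h(q) = -3 (h(q) = -2 - 1 = -3)
v(S) = 1/(8*S)
g(k) = √(-1/32 + k) (g(k) = √(k + (⅛)/(-4)) = √(k + (⅛)*(-¼)) = √(k - 1/32) = √(-1/32 + k))
g(-11) - 38176 = √(-2 + 64*(-11))/8 - 38176 = √(-2 - 704)/8 - 38176 = √(-706)/8 - 38176 = (I*√706)/8 - 38176 = I*√706/8 - 38176 = -38176 + I*√706/8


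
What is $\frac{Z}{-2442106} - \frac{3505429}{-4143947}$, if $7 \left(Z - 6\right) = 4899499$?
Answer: $\frac{39620966125991}{70839704826674} \approx 0.5593$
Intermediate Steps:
$Z = \frac{4899541}{7}$ ($Z = 6 + \frac{1}{7} \cdot 4899499 = 6 + \frac{4899499}{7} = \frac{4899541}{7} \approx 6.9993 \cdot 10^{5}$)
$\frac{Z}{-2442106} - \frac{3505429}{-4143947} = \frac{4899541}{7 \left(-2442106\right)} - \frac{3505429}{-4143947} = \frac{4899541}{7} \left(- \frac{1}{2442106}\right) - - \frac{3505429}{4143947} = - \frac{4899541}{17094742} + \frac{3505429}{4143947} = \frac{39620966125991}{70839704826674}$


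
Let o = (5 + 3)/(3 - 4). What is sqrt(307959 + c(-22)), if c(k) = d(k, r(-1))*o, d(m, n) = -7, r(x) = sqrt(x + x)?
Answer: sqrt(308015) ≈ 554.99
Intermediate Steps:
r(x) = sqrt(2)*sqrt(x) (r(x) = sqrt(2*x) = sqrt(2)*sqrt(x))
o = -8 (o = 8/(-1) = 8*(-1) = -8)
c(k) = 56 (c(k) = -7*(-8) = 56)
sqrt(307959 + c(-22)) = sqrt(307959 + 56) = sqrt(308015)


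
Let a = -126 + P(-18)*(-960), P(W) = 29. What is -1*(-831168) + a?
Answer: 803202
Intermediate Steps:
a = -27966 (a = -126 + 29*(-960) = -126 - 27840 = -27966)
-1*(-831168) + a = -1*(-831168) - 27966 = 831168 - 27966 = 803202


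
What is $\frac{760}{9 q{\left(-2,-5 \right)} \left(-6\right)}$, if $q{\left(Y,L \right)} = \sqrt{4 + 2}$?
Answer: $- \frac{190 \sqrt{6}}{81} \approx -5.7457$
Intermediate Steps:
$q{\left(Y,L \right)} = \sqrt{6}$
$\frac{760}{9 q{\left(-2,-5 \right)} \left(-6\right)} = \frac{760}{9 \sqrt{6} \left(-6\right)} = \frac{760}{\left(-54\right) \sqrt{6}} = 760 \left(- \frac{\sqrt{6}}{324}\right) = - \frac{190 \sqrt{6}}{81}$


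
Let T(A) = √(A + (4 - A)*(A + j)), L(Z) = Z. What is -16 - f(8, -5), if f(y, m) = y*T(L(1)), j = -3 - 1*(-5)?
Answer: -16 - 8*√10 ≈ -41.298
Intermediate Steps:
j = 2 (j = -3 + 5 = 2)
T(A) = √(A + (2 + A)*(4 - A)) (T(A) = √(A + (4 - A)*(A + 2)) = √(A + (4 - A)*(2 + A)) = √(A + (2 + A)*(4 - A)))
f(y, m) = y*√10 (f(y, m) = y*√(8 - 1*1² + 3*1) = y*√(8 - 1*1 + 3) = y*√(8 - 1 + 3) = y*√10)
-16 - f(8, -5) = -16 - 8*√10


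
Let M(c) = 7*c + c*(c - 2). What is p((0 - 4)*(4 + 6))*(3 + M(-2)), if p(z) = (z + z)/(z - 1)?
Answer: -240/41 ≈ -5.8537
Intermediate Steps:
p(z) = 2*z/(-1 + z) (p(z) = (2*z)/(-1 + z) = 2*z/(-1 + z))
M(c) = 7*c + c*(-2 + c)
p((0 - 4)*(4 + 6))*(3 + M(-2)) = (2*((0 - 4)*(4 + 6))/(-1 + (0 - 4)*(4 + 6)))*(3 - 2*(5 - 2)) = (2*(-4*10)/(-1 - 4*10))*(3 - 2*3) = (2*(-40)/(-1 - 40))*(3 - 6) = (2*(-40)/(-41))*(-3) = (2*(-40)*(-1/41))*(-3) = (80/41)*(-3) = -240/41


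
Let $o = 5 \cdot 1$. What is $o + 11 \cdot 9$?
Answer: $104$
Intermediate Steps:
$o = 5$
$o + 11 \cdot 9 = 5 + 11 \cdot 9 = 5 + 99 = 104$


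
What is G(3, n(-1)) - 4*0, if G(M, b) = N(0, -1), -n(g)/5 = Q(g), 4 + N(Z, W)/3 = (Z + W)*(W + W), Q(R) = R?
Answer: -6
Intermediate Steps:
N(Z, W) = -12 + 6*W*(W + Z) (N(Z, W) = -12 + 3*((Z + W)*(W + W)) = -12 + 3*((W + Z)*(2*W)) = -12 + 3*(2*W*(W + Z)) = -12 + 6*W*(W + Z))
n(g) = -5*g
G(M, b) = -6 (G(M, b) = -12 + 6*(-1)**2 + 6*(-1)*0 = -12 + 6*1 + 0 = -12 + 6 + 0 = -6)
G(3, n(-1)) - 4*0 = -6 - 4*0 = -6 + 0 = -6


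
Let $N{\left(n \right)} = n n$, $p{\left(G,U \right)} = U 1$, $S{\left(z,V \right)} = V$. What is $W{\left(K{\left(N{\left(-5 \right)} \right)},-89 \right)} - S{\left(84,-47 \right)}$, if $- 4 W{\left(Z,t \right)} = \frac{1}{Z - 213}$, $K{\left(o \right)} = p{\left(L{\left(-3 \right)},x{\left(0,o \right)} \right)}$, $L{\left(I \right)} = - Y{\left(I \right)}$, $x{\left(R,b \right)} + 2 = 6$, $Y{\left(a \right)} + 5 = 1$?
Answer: $\frac{39293}{836} \approx 47.001$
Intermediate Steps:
$Y{\left(a \right)} = -4$ ($Y{\left(a \right)} = -5 + 1 = -4$)
$x{\left(R,b \right)} = 4$ ($x{\left(R,b \right)} = -2 + 6 = 4$)
$L{\left(I \right)} = 4$ ($L{\left(I \right)} = \left(-1\right) \left(-4\right) = 4$)
$p{\left(G,U \right)} = U$
$N{\left(n \right)} = n^{2}$
$K{\left(o \right)} = 4$
$W{\left(Z,t \right)} = - \frac{1}{4 \left(-213 + Z\right)}$ ($W{\left(Z,t \right)} = - \frac{1}{4 \left(Z - 213\right)} = - \frac{1}{4 \left(-213 + Z\right)}$)
$W{\left(K{\left(N{\left(-5 \right)} \right)},-89 \right)} - S{\left(84,-47 \right)} = - \frac{1}{-852 + 4 \cdot 4} - -47 = - \frac{1}{-852 + 16} + 47 = - \frac{1}{-836} + 47 = \left(-1\right) \left(- \frac{1}{836}\right) + 47 = \frac{1}{836} + 47 = \frac{39293}{836}$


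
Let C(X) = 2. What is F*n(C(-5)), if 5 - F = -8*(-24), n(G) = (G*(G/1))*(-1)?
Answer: 748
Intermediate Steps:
n(G) = -G² (n(G) = (G*(G*1))*(-1) = (G*G)*(-1) = G²*(-1) = -G²)
F = -187 (F = 5 - (-8)*(-24) = 5 - 1*192 = 5 - 192 = -187)
F*n(C(-5)) = -(-187)*2² = -(-187)*4 = -187*(-4) = 748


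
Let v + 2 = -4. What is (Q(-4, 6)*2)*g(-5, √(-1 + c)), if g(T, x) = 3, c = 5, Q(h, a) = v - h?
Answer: -12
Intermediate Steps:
v = -6 (v = -2 - 4 = -6)
Q(h, a) = -6 - h
(Q(-4, 6)*2)*g(-5, √(-1 + c)) = ((-6 - 1*(-4))*2)*3 = ((-6 + 4)*2)*3 = -2*2*3 = -4*3 = -12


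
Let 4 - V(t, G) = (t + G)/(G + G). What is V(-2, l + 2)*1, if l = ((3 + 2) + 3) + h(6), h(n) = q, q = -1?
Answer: 65/18 ≈ 3.6111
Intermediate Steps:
h(n) = -1
l = 7 (l = ((3 + 2) + 3) - 1 = (5 + 3) - 1 = 8 - 1 = 7)
V(t, G) = 4 - (G + t)/(2*G) (V(t, G) = 4 - (t + G)/(G + G) = 4 - (G + t)/(2*G))
V(-2, l + 2)*1 = ((-1*(-2) + 7*(7 + 2))/(2*(7 + 2)))*1 = ((½)*(2 + 7*9)/9)*1 = ((½)*(⅑)*(2 + 63))*1 = ((½)*(⅑)*65)*1 = (65/18)*1 = 65/18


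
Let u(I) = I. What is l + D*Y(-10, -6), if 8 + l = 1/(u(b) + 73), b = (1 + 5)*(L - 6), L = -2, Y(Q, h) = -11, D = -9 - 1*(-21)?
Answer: -3499/25 ≈ -139.96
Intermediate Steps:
D = 12 (D = -9 + 21 = 12)
b = -48 (b = (1 + 5)*(-2 - 6) = 6*(-8) = -48)
l = -199/25 (l = -8 + 1/(-48 + 73) = -8 + 1/25 = -199/25 ≈ -7.9600)
l + D*Y(-10, -6) = -199/25 + 12*(-11) = -199/25 - 132 = -3499/25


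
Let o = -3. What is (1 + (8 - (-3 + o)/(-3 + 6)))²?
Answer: 121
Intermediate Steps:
(1 + (8 - (-3 + o)/(-3 + 6)))² = (1 + (8 - (-3 - 3)/(-3 + 6)))² = (1 + (8 - (-6)/3))² = (1 + (8 - 1*(-2)))² = (1 + (8 + 2))² = (1 + 10)² = 11² = 121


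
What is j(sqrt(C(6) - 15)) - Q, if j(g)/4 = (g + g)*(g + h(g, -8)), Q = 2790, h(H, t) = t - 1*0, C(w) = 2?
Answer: -2894 - 64*I*sqrt(13) ≈ -2894.0 - 230.76*I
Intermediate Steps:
h(H, t) = t (h(H, t) = t + 0 = t)
j(g) = 8*g*(-8 + g) (j(g) = 4*((g + g)*(g - 8)) = 4*((2*g)*(-8 + g)) = 4*(2*g*(-8 + g)) = 8*g*(-8 + g))
j(sqrt(C(6) - 15)) - Q = 8*sqrt(2 - 15)*(-8 + sqrt(2 - 15)) - 1*2790 = 8*sqrt(-13)*(-8 + sqrt(-13)) - 2790 = 8*(I*sqrt(13))*(-8 + I*sqrt(13)) - 2790 = 8*I*sqrt(13)*(-8 + I*sqrt(13)) - 2790 = -2790 + 8*I*sqrt(13)*(-8 + I*sqrt(13))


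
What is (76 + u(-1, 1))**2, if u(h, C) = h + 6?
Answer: 6561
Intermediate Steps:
u(h, C) = 6 + h
(76 + u(-1, 1))**2 = (76 + (6 - 1))**2 = (76 + 5)**2 = 81**2 = 6561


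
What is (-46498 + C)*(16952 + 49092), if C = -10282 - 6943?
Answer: -4208521812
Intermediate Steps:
C = -17225
(-46498 + C)*(16952 + 49092) = (-46498 - 17225)*(16952 + 49092) = -63723*66044 = -4208521812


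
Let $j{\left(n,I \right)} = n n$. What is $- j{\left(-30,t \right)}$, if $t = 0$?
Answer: $-900$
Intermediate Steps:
$j{\left(n,I \right)} = n^{2}$
$- j{\left(-30,t \right)} = - \left(-30\right)^{2} = \left(-1\right) 900 = -900$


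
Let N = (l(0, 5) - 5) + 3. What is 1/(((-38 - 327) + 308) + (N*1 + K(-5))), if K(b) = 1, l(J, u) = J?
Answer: -1/58 ≈ -0.017241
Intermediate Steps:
N = -2 (N = (0 - 5) + 3 = -5 + 3 = -2)
1/(((-38 - 327) + 308) + (N*1 + K(-5))) = 1/(((-38 - 327) + 308) + (-2*1 + 1)) = 1/((-365 + 308) + (-2 + 1)) = 1/(-57 - 1) = 1/(-58) = -1/58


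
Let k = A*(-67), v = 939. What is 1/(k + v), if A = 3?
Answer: 1/738 ≈ 0.0013550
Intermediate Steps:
k = -201 (k = 3*(-67) = -201)
1/(k + v) = 1/(-201 + 939) = 1/738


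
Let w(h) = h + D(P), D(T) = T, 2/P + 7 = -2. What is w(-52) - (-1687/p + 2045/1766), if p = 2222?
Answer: -464596793/8829117 ≈ -52.621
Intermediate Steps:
P = -2/9 (P = 2/(-7 - 2) = 2/(-9) = 2*(-⅑) = -2/9 ≈ -0.22222)
w(h) = -2/9 + h (w(h) = h - 2/9 = -2/9 + h)
w(-52) - (-1687/p + 2045/1766) = (-2/9 - 52) - (-1687/2222 + 2045/1766) = -470/9 - (-1687*1/2222 + 2045*(1/1766)) = -470/9 - (-1687/2222 + 2045/1766) = -470/9 - 1*391187/981013 = -470/9 - 391187/981013 = -464596793/8829117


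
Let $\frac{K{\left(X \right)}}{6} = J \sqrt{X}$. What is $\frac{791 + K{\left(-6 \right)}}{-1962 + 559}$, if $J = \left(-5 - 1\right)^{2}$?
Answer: $- \frac{791}{1403} - \frac{216 i \sqrt{6}}{1403} \approx -0.56379 - 0.37711 i$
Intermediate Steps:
$J = 36$ ($J = \left(-6\right)^{2} = 36$)
$K{\left(X \right)} = 216 \sqrt{X}$ ($K{\left(X \right)} = 6 \cdot 36 \sqrt{X} = 216 \sqrt{X}$)
$\frac{791 + K{\left(-6 \right)}}{-1962 + 559} = \frac{791 + 216 \sqrt{-6}}{-1962 + 559} = \frac{791 + 216 i \sqrt{6}}{-1403} = \left(791 + 216 i \sqrt{6}\right) \left(- \frac{1}{1403}\right) = - \frac{791}{1403} - \frac{216 i \sqrt{6}}{1403}$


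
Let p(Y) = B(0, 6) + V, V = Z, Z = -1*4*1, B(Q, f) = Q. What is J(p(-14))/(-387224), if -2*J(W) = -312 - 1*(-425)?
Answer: 113/774448 ≈ 0.00014591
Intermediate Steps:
Z = -4 (Z = -4*1 = -4)
V = -4
p(Y) = -4 (p(Y) = 0 - 4 = -4)
J(W) = -113/2 (J(W) = -(-312 - 1*(-425))/2 = -(-312 + 425)/2 = -½*113 = -113/2)
J(p(-14))/(-387224) = -113/2/(-387224) = -113/2*(-1/387224) = 113/774448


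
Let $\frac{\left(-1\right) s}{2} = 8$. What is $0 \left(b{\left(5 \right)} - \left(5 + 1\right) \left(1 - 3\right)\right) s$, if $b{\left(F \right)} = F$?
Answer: $0$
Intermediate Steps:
$s = -16$ ($s = \left(-2\right) 8 = -16$)
$0 \left(b{\left(5 \right)} - \left(5 + 1\right) \left(1 - 3\right)\right) s = 0 \left(5 - \left(5 + 1\right) \left(1 - 3\right)\right) \left(-16\right) = 0 \left(5 - 6 \left(-2\right)\right) \left(-16\right) = 0 \left(5 - -12\right) \left(-16\right) = 0 \left(5 + 12\right) \left(-16\right) = 0 \cdot 17 \left(-16\right) = 0 \left(-16\right) = 0$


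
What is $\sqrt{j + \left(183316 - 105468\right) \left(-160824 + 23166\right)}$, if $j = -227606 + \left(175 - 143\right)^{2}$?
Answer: $i \sqrt{10716626566} \approx 1.0352 \cdot 10^{5} i$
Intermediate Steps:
$j = -226582$ ($j = -227606 + 32^{2} = -227606 + 1024 = -226582$)
$\sqrt{j + \left(183316 - 105468\right) \left(-160824 + 23166\right)} = \sqrt{-226582 + \left(183316 - 105468\right) \left(-160824 + 23166\right)} = \sqrt{-226582 + 77848 \left(-137658\right)} = \sqrt{-226582 - 10716399984} = \sqrt{-10716626566} = i \sqrt{10716626566}$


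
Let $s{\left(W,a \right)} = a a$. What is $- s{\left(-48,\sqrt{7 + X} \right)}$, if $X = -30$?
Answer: $23$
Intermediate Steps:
$s{\left(W,a \right)} = a^{2}$
$- s{\left(-48,\sqrt{7 + X} \right)} = - \left(\sqrt{7 - 30}\right)^{2} = - \left(\sqrt{-23}\right)^{2} = - \left(i \sqrt{23}\right)^{2} = \left(-1\right) \left(-23\right) = 23$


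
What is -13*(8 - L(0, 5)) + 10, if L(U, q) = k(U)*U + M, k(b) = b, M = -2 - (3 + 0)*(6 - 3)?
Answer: -237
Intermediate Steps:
M = -11 (M = -2 - 3*3 = -2 - 1*9 = -2 - 9 = -11)
L(U, q) = -11 + U**2 (L(U, q) = U*U - 11 = U**2 - 11 = -11 + U**2)
-13*(8 - L(0, 5)) + 10 = -13*(8 - (-11 + 0**2)) + 10 = -13*(8 - (-11 + 0)) + 10 = -13*(8 - 1*(-11)) + 10 = -13*(8 + 11) + 10 = -13*19 + 10 = -247 + 10 = -237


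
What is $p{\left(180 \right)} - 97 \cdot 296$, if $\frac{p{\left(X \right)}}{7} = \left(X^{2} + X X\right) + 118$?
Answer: $425714$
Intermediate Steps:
$p{\left(X \right)} = 826 + 14 X^{2}$ ($p{\left(X \right)} = 7 \left(\left(X^{2} + X X\right) + 118\right) = 7 \left(\left(X^{2} + X^{2}\right) + 118\right) = 7 \left(2 X^{2} + 118\right) = 7 \left(118 + 2 X^{2}\right) = 826 + 14 X^{2}$)
$p{\left(180 \right)} - 97 \cdot 296 = \left(826 + 14 \cdot 180^{2}\right) - 97 \cdot 296 = \left(826 + 14 \cdot 32400\right) - 28712 = \left(826 + 453600\right) - 28712 = 454426 - 28712 = 425714$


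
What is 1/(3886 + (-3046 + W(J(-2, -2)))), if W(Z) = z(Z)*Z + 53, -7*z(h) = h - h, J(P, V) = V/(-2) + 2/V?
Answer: 1/893 ≈ 0.0011198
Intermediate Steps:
J(P, V) = 2/V - V/2 (J(P, V) = V*(-½) + 2/V = -V/2 + 2/V = 2/V - V/2)
z(h) = 0 (z(h) = -(h - h)/7 = -⅐*0 = 0)
W(Z) = 53 (W(Z) = 0*Z + 53 = 0 + 53 = 53)
1/(3886 + (-3046 + W(J(-2, -2)))) = 1/(3886 + (-3046 + 53)) = 1/(3886 - 2993) = 1/893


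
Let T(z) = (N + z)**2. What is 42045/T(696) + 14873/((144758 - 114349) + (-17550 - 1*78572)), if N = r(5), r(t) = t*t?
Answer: -4968692108/34160311633 ≈ -0.14545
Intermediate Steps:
r(t) = t**2
N = 25 (N = 5**2 = 25)
T(z) = (25 + z)**2
42045/T(696) + 14873/((144758 - 114349) + (-17550 - 1*78572)) = 42045/((25 + 696)**2) + 14873/((144758 - 114349) + (-17550 - 1*78572)) = 42045/(721**2) + 14873/(30409 + (-17550 - 78572)) = 42045/519841 + 14873/(30409 - 96122) = 42045*(1/519841) + 14873/(-65713) = 42045/519841 + 14873*(-1/65713) = 42045/519841 - 14873/65713 = -4968692108/34160311633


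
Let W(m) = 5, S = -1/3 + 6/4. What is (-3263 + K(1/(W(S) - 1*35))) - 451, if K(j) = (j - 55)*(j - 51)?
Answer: -814919/900 ≈ -905.47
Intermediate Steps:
S = 7/6 (S = -1*1/3 + 6*(1/4) = -1/3 + 3/2 = 7/6 ≈ 1.1667)
K(j) = (-55 + j)*(-51 + j)
(-3263 + K(1/(W(S) - 1*35))) - 451 = (-3263 + (2805 + (1/(5 - 1*35))**2 - 106/(5 - 1*35))) - 451 = (-3263 + (2805 + (1/(5 - 35))**2 - 106/(5 - 35))) - 451 = (-3263 + (2805 + (1/(-30))**2 - 106/(-30))) - 451 = (-3263 + (2805 + (-1/30)**2 - 106*(-1/30))) - 451 = (-3263 + (2805 + 1/900 + 53/15)) - 451 = (-3263 + 2527681/900) - 451 = -409019/900 - 451 = -814919/900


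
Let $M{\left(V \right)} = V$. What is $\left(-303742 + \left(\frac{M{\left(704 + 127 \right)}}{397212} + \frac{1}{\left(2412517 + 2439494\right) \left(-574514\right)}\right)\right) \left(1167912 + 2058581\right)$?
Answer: $- \frac{180854398439081127904075811687}{184541269091190108} \approx -9.8002 \cdot 10^{11}$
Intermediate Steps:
$\left(-303742 + \left(\frac{M{\left(704 + 127 \right)}}{397212} + \frac{1}{\left(2412517 + 2439494\right) \left(-574514\right)}\right)\right) \left(1167912 + 2058581\right) = \left(-303742 + \left(\frac{704 + 127}{397212} + \frac{1}{\left(2412517 + 2439494\right) \left(-574514\right)}\right)\right) \left(1167912 + 2058581\right) = \left(-303742 + \left(831 \cdot \frac{1}{397212} + \frac{1}{4852011} \left(- \frac{1}{574514}\right)\right)\right) 3226493 = \left(-303742 + \left(\frac{277}{132404} + \frac{1}{4852011} \left(- \frac{1}{574514}\right)\right)\right) 3226493 = \left(-303742 + \left(\frac{277}{132404} - \frac{1}{2787548247654}\right)\right) 3226493 = \left(-303742 + \frac{386075432233877}{184541269091190108}\right) 3226493 = \left(- \frac{56052933770220833550259}{184541269091190108}\right) 3226493 = - \frac{180854398439081127904075811687}{184541269091190108}$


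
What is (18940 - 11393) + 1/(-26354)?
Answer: 198893637/26354 ≈ 7547.0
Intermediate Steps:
(18940 - 11393) + 1/(-26354) = 7547 - 1/26354 = 198893637/26354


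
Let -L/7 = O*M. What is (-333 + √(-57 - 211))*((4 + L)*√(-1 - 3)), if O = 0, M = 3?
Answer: -2664*I - 16*√67 ≈ -130.97 - 2664.0*I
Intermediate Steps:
L = 0 (L = -0*3 = -7*0 = 0)
(-333 + √(-57 - 211))*((4 + L)*√(-1 - 3)) = (-333 + √(-57 - 211))*((4 + 0)*√(-1 - 3)) = (-333 + √(-268))*(4*√(-4)) = (-333 + 2*I*√67)*(4*(2*I)) = (-333 + 2*I*√67)*(8*I) = 8*I*(-333 + 2*I*√67)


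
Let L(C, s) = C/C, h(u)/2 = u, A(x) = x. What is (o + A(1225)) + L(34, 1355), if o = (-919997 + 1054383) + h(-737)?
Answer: 134138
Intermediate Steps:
h(u) = 2*u
L(C, s) = 1
o = 132912 (o = (-919997 + 1054383) + 2*(-737) = 134386 - 1474 = 132912)
(o + A(1225)) + L(34, 1355) = (132912 + 1225) + 1 = 134137 + 1 = 134138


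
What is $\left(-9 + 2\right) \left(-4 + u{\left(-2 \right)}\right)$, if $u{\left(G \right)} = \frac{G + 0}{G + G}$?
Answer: $\frac{49}{2} \approx 24.5$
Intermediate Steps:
$u{\left(G \right)} = \frac{1}{2}$ ($u{\left(G \right)} = \frac{G}{2 G} = G \frac{1}{2 G} = \frac{1}{2}$)
$\left(-9 + 2\right) \left(-4 + u{\left(-2 \right)}\right) = \left(-9 + 2\right) \left(-4 + \frac{1}{2}\right) = \left(-7\right) \left(- \frac{7}{2}\right) = \frac{49}{2}$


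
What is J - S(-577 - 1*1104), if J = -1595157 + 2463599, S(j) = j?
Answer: 870123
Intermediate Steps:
J = 868442
J - S(-577 - 1*1104) = 868442 - (-577 - 1*1104) = 868442 - (-577 - 1104) = 868442 - 1*(-1681) = 868442 + 1681 = 870123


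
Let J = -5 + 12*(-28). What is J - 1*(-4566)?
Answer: 4225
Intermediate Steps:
J = -341 (J = -5 - 336 = -341)
J - 1*(-4566) = -341 - 1*(-4566) = -341 + 4566 = 4225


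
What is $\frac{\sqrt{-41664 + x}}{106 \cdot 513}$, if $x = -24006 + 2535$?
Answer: $\frac{i \sqrt{7015}}{18126} \approx 0.0046207 i$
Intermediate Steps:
$x = -21471$
$\frac{\sqrt{-41664 + x}}{106 \cdot 513} = \frac{\sqrt{-41664 - 21471}}{106 \cdot 513} = \frac{\sqrt{-63135}}{54378} = 3 i \sqrt{7015} \cdot \frac{1}{54378} = \frac{i \sqrt{7015}}{18126}$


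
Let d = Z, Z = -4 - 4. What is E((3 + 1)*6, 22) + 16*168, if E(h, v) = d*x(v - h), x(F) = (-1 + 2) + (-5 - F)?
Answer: 2704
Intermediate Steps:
Z = -8
x(F) = -4 - F (x(F) = 1 + (-5 - F) = -4 - F)
d = -8
E(h, v) = 32 - 8*h + 8*v (E(h, v) = -8*(-4 - (v - h)) = -8*(-4 + (h - v)) = -8*(-4 + h - v) = 32 - 8*h + 8*v)
E((3 + 1)*6, 22) + 16*168 = (32 - 8*(3 + 1)*6 + 8*22) + 16*168 = (32 - 32*6 + 176) + 2688 = (32 - 8*24 + 176) + 2688 = (32 - 192 + 176) + 2688 = 16 + 2688 = 2704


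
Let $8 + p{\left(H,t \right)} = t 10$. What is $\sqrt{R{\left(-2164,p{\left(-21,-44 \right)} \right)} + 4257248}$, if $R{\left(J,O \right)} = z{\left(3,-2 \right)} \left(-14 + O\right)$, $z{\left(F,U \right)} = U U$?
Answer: $10 \sqrt{42554} \approx 2062.9$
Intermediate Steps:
$p{\left(H,t \right)} = -8 + 10 t$ ($p{\left(H,t \right)} = -8 + t 10 = -8 + 10 t$)
$z{\left(F,U \right)} = U^{2}$
$R{\left(J,O \right)} = -56 + 4 O$ ($R{\left(J,O \right)} = \left(-2\right)^{2} \left(-14 + O\right) = 4 \left(-14 + O\right) = -56 + 4 O$)
$\sqrt{R{\left(-2164,p{\left(-21,-44 \right)} \right)} + 4257248} = \sqrt{\left(-56 + 4 \left(-8 + 10 \left(-44\right)\right)\right) + 4257248} = \sqrt{\left(-56 + 4 \left(-8 - 440\right)\right) + 4257248} = \sqrt{\left(-56 + 4 \left(-448\right)\right) + 4257248} = \sqrt{\left(-56 - 1792\right) + 4257248} = \sqrt{-1848 + 4257248} = \sqrt{4255400} = 10 \sqrt{42554}$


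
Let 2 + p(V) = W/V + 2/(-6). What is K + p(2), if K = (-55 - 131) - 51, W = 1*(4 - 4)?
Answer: -718/3 ≈ -239.33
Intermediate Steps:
W = 0 (W = 1*0 = 0)
p(V) = -7/3 (p(V) = -2 + (0/V + 2/(-6)) = -2 + (0 + 2*(-⅙)) = -2 + (0 - ⅓) = -2 - ⅓ = -7/3)
K = -237 (K = -186 - 51 = -237)
K + p(2) = -237 - 7/3 = -718/3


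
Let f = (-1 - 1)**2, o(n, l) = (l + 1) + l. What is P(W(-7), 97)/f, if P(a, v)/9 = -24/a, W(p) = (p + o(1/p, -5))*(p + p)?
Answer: -27/112 ≈ -0.24107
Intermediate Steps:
o(n, l) = 1 + 2*l (o(n, l) = (1 + l) + l = 1 + 2*l)
W(p) = 2*p*(-9 + p) (W(p) = (p + (1 + 2*(-5)))*(p + p) = (p + (1 - 10))*(2*p) = (p - 9)*(2*p) = (-9 + p)*(2*p) = 2*p*(-9 + p))
P(a, v) = -216/a (P(a, v) = 9*(-24/a) = -216/a)
f = 4 (f = (-2)**2 = 4)
P(W(-7), 97)/f = -216*(-1/(14*(-9 - 7)))/4 = -216/(2*(-7)*(-16))*(1/4) = -216/224*(1/4) = -216*1/224*(1/4) = -27/28*1/4 = -27/112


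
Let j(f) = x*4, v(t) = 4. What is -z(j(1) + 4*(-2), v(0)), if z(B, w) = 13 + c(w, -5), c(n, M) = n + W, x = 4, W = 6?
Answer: -23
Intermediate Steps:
j(f) = 16 (j(f) = 4*4 = 16)
c(n, M) = 6 + n (c(n, M) = n + 6 = 6 + n)
z(B, w) = 19 + w (z(B, w) = 13 + (6 + w) = 19 + w)
-z(j(1) + 4*(-2), v(0)) = -(19 + 4) = -1*23 = -23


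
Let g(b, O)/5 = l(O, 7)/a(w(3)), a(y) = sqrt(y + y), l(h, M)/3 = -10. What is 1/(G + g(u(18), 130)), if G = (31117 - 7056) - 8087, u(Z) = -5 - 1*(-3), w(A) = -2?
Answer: 15974/255174301 - 75*I/255174301 ≈ 6.26e-5 - 2.9392e-7*I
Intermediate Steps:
l(h, M) = -30 (l(h, M) = 3*(-10) = -30)
a(y) = sqrt(2)*sqrt(y) (a(y) = sqrt(2*y) = sqrt(2)*sqrt(y))
u(Z) = -2 (u(Z) = -5 + 3 = -2)
G = 15974 (G = 24061 - 8087 = 15974)
g(b, O) = 75*I (g(b, O) = 5*(-30*(-I/2)) = 5*(-(-15)*I) = 5*(15*I) = 75*I)
1/(G + g(u(18), 130)) = 1/(15974 + 75*I) = (15974 - 75*I)/255174301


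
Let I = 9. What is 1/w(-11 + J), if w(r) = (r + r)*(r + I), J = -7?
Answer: 1/324 ≈ 0.0030864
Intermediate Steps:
w(r) = 2*r*(9 + r) (w(r) = (r + r)*(r + 9) = (2*r)*(9 + r) = 2*r*(9 + r))
1/w(-11 + J) = 1/(2*(-11 - 7)*(9 + (-11 - 7))) = 1/(2*(-18)*(9 - 18)) = 1/(2*(-18)*(-9)) = 1/324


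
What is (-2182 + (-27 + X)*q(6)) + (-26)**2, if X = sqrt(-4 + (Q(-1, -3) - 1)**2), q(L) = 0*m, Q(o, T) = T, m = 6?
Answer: -1506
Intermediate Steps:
q(L) = 0 (q(L) = 0*6 = 0)
X = 2*sqrt(3) (X = sqrt(-4 + (-3 - 1)**2) = sqrt(-4 + (-4)**2) = sqrt(-4 + 16) = sqrt(12) = 2*sqrt(3) ≈ 3.4641)
(-2182 + (-27 + X)*q(6)) + (-26)**2 = (-2182 + (-27 + 2*sqrt(3))*0) + (-26)**2 = (-2182 + 0) + 676 = -2182 + 676 = -1506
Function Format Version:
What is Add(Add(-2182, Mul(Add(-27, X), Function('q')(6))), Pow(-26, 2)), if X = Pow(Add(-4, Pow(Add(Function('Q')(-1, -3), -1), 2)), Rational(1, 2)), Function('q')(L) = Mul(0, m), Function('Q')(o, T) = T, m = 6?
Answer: -1506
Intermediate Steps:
Function('q')(L) = 0 (Function('q')(L) = Mul(0, 6) = 0)
X = Mul(2, Pow(3, Rational(1, 2))) (X = Pow(Add(-4, Pow(Add(-3, -1), 2)), Rational(1, 2)) = Pow(Add(-4, Pow(-4, 2)), Rational(1, 2)) = Pow(Add(-4, 16), Rational(1, 2)) = Pow(12, Rational(1, 2)) = Mul(2, Pow(3, Rational(1, 2))) ≈ 3.4641)
Add(Add(-2182, Mul(Add(-27, X), Function('q')(6))), Pow(-26, 2)) = Add(Add(-2182, Mul(Add(-27, Mul(2, Pow(3, Rational(1, 2)))), 0)), Pow(-26, 2)) = Add(Add(-2182, 0), 676) = Add(-2182, 676) = -1506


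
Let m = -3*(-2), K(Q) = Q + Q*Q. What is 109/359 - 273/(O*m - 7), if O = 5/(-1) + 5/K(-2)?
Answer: 100405/7898 ≈ 12.713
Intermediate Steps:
K(Q) = Q + Q²
m = 6
O = -5/2 (O = 5/(-1) + 5/((-2*(1 - 2))) = 5*(-1) + 5/((-2*(-1))) = -5 + 5/2 = -5/2 ≈ -2.5000)
109/359 - 273/(O*m - 7) = 109/359 - 273/(-5/2*6 - 7) = 109*(1/359) - 273/(-15 - 7) = 109/359 - 273/(-22) = 109/359 - 273*(-1/22) = 109/359 + 273/22 = 100405/7898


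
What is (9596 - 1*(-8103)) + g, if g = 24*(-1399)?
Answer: -15877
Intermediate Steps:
g = -33576
(9596 - 1*(-8103)) + g = (9596 - 1*(-8103)) - 33576 = (9596 + 8103) - 33576 = 17699 - 33576 = -15877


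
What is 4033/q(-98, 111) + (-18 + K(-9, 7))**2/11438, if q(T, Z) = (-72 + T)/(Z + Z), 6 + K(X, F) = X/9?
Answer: -5120316269/972230 ≈ -5266.6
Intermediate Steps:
K(X, F) = -6 + X/9
q(T, Z) = (-72 + T)/(2*Z) (q(T, Z) = (-72 + T)/((2*Z)) = (-72 + T)*(1/(2*Z)) = (-72 + T)/(2*Z))
4033/q(-98, 111) + (-18 + K(-9, 7))**2/11438 = 4033/(((1/2)*(-72 - 98)/111)) + (-18 + (-6 + (1/9)*(-9)))**2/11438 = 4033/(((1/2)*(1/111)*(-170))) + (-18 + (-6 - 1))**2*(1/11438) = 4033/(-85/111) + (-18 - 7)**2*(1/11438) = 4033*(-111/85) + (-25)**2*(1/11438) = -447663/85 + 625*(1/11438) = -447663/85 + 625/11438 = -5120316269/972230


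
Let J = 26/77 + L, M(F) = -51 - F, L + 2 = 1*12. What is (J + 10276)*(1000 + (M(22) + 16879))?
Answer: 14103206688/77 ≈ 1.8316e+8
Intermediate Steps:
L = 10 (L = -2 + 1*12 = -2 + 12 = 10)
J = 796/77 (J = 26/77 + 10 = 796/77 ≈ 10.338)
(J + 10276)*(1000 + (M(22) + 16879)) = (796/77 + 10276)*(1000 + ((-51 - 1*22) + 16879)) = 792048*(1000 + ((-51 - 22) + 16879))/77 = 792048*(1000 + (-73 + 16879))/77 = 792048*(1000 + 16806)/77 = (792048/77)*17806 = 14103206688/77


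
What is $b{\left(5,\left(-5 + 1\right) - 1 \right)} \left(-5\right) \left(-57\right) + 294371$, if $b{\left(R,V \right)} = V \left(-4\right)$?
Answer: $300071$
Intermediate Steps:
$b{\left(R,V \right)} = - 4 V$
$b{\left(5,\left(-5 + 1\right) - 1 \right)} \left(-5\right) \left(-57\right) + 294371 = - 4 \left(\left(-5 + 1\right) - 1\right) \left(-5\right) \left(-57\right) + 294371 = - 4 \left(-4 - 1\right) \left(-5\right) \left(-57\right) + 294371 = \left(-4\right) \left(-5\right) \left(-5\right) \left(-57\right) + 294371 = 20 \left(-5\right) \left(-57\right) + 294371 = \left(-100\right) \left(-57\right) + 294371 = 5700 + 294371 = 300071$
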